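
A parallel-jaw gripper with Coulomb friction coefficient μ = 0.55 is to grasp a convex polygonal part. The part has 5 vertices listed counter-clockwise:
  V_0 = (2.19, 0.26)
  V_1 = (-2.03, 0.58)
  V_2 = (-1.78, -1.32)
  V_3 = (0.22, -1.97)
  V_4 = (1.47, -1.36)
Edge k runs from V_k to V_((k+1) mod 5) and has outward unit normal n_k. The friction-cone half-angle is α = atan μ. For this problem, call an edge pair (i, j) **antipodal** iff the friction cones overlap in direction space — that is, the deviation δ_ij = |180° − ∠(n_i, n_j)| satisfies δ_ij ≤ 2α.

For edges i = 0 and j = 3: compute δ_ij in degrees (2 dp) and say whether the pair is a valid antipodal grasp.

δ = 30.35°, valid

α = atan 0.55 = 28.81°;  2α = 57.62°
edge 0: e_0 = (-4.22, +0.32);  n_0 = (+0.0756, +0.9971)
edge 3: e_3 = (+1.25, +0.61);  n_3 = (+0.4386, -0.8987)
∠(n_0, n_3) = 149.65°
δ = |180° − 149.65°| = 30.35°
30.35° ≤ 2α = 57.62°  →  valid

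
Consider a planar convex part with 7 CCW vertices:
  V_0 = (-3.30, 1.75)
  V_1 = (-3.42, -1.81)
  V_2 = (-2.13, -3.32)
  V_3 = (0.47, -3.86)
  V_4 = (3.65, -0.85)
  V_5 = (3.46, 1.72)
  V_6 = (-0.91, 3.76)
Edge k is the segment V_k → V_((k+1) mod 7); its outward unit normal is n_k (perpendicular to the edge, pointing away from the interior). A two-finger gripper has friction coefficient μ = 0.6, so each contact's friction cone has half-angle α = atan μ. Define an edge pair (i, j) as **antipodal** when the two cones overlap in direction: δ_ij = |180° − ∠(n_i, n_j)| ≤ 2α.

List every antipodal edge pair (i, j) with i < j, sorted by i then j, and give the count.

α = atan 0.6 = 30.96°;  2α = 61.93°
n_0 = (-0.9994, +0.0337)
n_1 = (-0.7603, -0.6495)
n_2 = (-0.2034, -0.9791)
n_3 = (+0.6874, -0.7263)
n_4 = (+0.9973, +0.0737)
n_5 = (+0.4230, +0.9061)
n_6 = (-0.6436, +0.7653)
  (0,1): δ = 137.56°  ·
  (0,2): δ = 99.80°  ·
  (0,3): δ = 44.64°  ✓
  (0,4): δ = 6.16°  ✓
  (0,5): δ = 66.91°  ·
  (0,6): δ = 131.99°  ·
  (1,2): δ = 142.24°  ·
  (1,3): δ = 87.08°  ·
  (1,4): δ = 36.28°  ✓
  (1,5): δ = 24.47°  ✓
  (1,6): δ = 89.56°  ·
  (2,3): δ = 124.84°  ·
  (2,4): δ = 74.04°  ·
  (2,5): δ = 13.29°  ✓
  (2,6): δ = 51.80°  ✓
  (3,4): δ = 129.20°  ·
  (3,5): δ = 68.45°  ·
  (3,6): δ = 3.36°  ✓
  (4,5): δ = 119.25°  ·
  (4,6): δ = 54.16°  ✓
  (5,6): δ = 114.91°  ·
antipodal pairs: 8

count = 8; pairs: (0,3), (0,4), (1,4), (1,5), (2,5), (2,6), (3,6), (4,6)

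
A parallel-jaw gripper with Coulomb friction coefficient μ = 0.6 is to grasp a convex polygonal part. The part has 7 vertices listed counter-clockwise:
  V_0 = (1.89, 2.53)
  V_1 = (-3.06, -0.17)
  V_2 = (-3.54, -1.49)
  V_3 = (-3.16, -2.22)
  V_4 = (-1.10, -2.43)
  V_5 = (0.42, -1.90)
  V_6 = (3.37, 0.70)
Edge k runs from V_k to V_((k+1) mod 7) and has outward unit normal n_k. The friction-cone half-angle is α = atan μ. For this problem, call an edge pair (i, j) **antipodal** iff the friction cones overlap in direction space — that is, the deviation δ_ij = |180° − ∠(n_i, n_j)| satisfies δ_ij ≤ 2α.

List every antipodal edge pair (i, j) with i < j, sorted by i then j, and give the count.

α = atan 0.6 = 30.96°;  2α = 61.93°
n_0 = (-0.4789, +0.8779)
n_1 = (-0.9398, +0.3417)
n_2 = (-0.8870, -0.4617)
n_3 = (-0.1014, -0.9948)
n_4 = (+0.3292, -0.9442)
n_5 = (+0.6612, -0.7502)
n_6 = (+0.7775, +0.6288)
  (0,1): δ = 138.59°  ·
  (0,2): δ = 91.11°  ·
  (0,3): δ = 34.43°  ✓
  (0,4): δ = 9.39°  ✓
  (0,5): δ = 12.78°  ✓
  (0,6): δ = 100.35°  ·
  (1,2): δ = 132.52°  ·
  (1,3): δ = 75.84°  ·
  (1,4): δ = 50.79°  ✓
  (1,5): δ = 28.63°  ✓
  (1,6): δ = 58.95°  ✓
  (2,3): δ = 123.32°  ·
  (2,4): δ = 98.28°  ·
  (2,5): δ = 76.11°  ·
  (2,6): δ = 11.46°  ✓
  (3,4): δ = 154.96°  ·
  (3,5): δ = 132.79°  ·
  (3,6): δ = 45.22°  ✓
  (4,5): δ = 157.83°  ·
  (4,6): δ = 70.26°  ·
  (5,6): δ = 92.43°  ·
antipodal pairs: 8

count = 8; pairs: (0,3), (0,4), (0,5), (1,4), (1,5), (1,6), (2,6), (3,6)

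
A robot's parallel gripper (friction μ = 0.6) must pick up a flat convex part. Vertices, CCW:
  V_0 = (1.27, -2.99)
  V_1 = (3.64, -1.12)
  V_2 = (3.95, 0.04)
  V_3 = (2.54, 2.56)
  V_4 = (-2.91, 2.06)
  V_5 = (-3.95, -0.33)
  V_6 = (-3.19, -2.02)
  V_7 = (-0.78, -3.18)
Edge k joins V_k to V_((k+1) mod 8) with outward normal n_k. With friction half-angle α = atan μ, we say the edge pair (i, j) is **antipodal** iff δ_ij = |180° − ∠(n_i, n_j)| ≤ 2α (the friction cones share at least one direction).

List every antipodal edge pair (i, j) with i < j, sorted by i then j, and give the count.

α = atan 0.6 = 30.96°;  2α = 61.93°
n_0 = (+0.6194, -0.7851)
n_1 = (+0.9661, -0.2582)
n_2 = (+0.8727, +0.4883)
n_3 = (-0.0914, +0.9958)
n_4 = (-0.9169, +0.3990)
n_5 = (-0.9120, -0.4101)
n_6 = (-0.4337, -0.9011)
n_7 = (+0.0923, -0.9957)
  (0,1): δ = 143.24°  ·
  (0,2): δ = 99.05°  ·
  (0,3): δ = 33.03°  ✓
  (0,4): δ = 28.21°  ✓
  (0,5): δ = 75.94°  ·
  (0,6): δ = 116.02°  ·
  (0,7): δ = 147.02°  ·
  (1,2): δ = 135.81°  ·
  (1,3): δ = 69.80°  ·
  (1,4): δ = 8.55°  ✓
  (1,5): δ = 39.18°  ✓
  (1,6): δ = 79.26°  ·
  (1,7): δ = 110.26°  ·
  (2,3): δ = 113.99°  ·
  (2,4): δ = 52.74°  ✓
  (2,5): δ = 5.01°  ✓
  (2,6): δ = 35.07°  ✓
  (2,7): δ = 66.07°  ·
  (3,4): δ = 118.76°  ·
  (3,5): δ = 71.03°  ·
  (3,6): δ = 30.94°  ✓
  (3,7): δ = 0.05°  ✓
  (4,5): δ = 132.27°  ·
  (4,6): δ = 92.19°  ·
  (4,7): δ = 61.19°  ✓
  (5,6): δ = 139.92°  ·
  (5,7): δ = 108.92°  ·
  (6,7): δ = 149.00°  ·
antipodal pairs: 10

count = 10; pairs: (0,3), (0,4), (1,4), (1,5), (2,4), (2,5), (2,6), (3,6), (3,7), (4,7)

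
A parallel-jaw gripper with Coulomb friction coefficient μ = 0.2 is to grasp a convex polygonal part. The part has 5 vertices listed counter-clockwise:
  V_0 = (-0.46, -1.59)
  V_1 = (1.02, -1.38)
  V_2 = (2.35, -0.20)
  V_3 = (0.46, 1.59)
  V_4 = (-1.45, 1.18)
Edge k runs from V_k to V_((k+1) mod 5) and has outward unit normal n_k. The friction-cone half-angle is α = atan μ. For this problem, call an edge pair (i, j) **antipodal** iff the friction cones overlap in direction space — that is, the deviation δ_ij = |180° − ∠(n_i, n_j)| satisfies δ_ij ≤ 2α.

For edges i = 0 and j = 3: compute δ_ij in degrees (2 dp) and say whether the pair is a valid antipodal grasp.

δ = 4.04°, valid

α = atan 0.2 = 11.31°;  2α = 22.62°
edge 0: e_0 = (+1.48, +0.21);  n_0 = (+0.1405, -0.9901)
edge 3: e_3 = (-1.91, -0.41);  n_3 = (-0.2099, +0.9777)
∠(n_0, n_3) = 175.96°
δ = |180° − 175.96°| = 4.04°
4.04° ≤ 2α = 22.62°  →  valid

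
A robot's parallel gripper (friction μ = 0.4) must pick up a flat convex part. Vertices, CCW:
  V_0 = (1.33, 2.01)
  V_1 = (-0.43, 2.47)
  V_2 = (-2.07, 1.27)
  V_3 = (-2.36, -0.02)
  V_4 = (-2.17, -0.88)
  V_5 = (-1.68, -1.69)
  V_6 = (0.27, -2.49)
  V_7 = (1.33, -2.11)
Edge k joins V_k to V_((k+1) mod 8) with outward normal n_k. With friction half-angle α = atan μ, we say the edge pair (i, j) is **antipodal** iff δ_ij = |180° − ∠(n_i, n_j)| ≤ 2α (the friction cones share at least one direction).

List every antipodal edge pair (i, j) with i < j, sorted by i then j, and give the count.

count = 6; pairs: (0,5), (0,6), (1,6), (2,7), (3,7), (4,7)

α = atan 0.4 = 21.80°;  2α = 43.60°
n_0 = (+0.2529, +0.9675)
n_1 = (-0.5905, +0.8070)
n_2 = (-0.9757, +0.2193)
n_3 = (-0.9765, -0.2157)
n_4 = (-0.8556, -0.5176)
n_5 = (-0.3796, -0.9252)
n_6 = (+0.3375, -0.9413)
n_7 = (+1.0000, -0.0000)
  (0,1): δ = 129.16°  ·
  (0,2): δ = 88.02°  ·
  (0,3): δ = 62.89°  ·
  (0,4): δ = 44.18°  ·
  (0,5): δ = 7.66°  ✓
  (0,6): δ = 34.37°  ✓
  (0,7): δ = 104.65°  ·
  (1,2): δ = 138.86°  ·
  (1,3): δ = 113.73°  ·
  (1,4): δ = 95.02°  ·
  (1,5): δ = 58.50°  ·
  (1,6): δ = 16.47°  ✓
  (1,7): δ = 53.81°  ·
  (2,3): δ = 154.87°  ·
  (2,4): δ = 136.16°  ·
  (2,5): δ = 99.64°  ·
  (2,6): δ = 57.61°  ·
  (2,7): δ = 12.67°  ✓
  (3,4): δ = 161.29°  ·
  (3,5): δ = 124.76°  ·
  (3,6): δ = 82.74°  ·
  (3,7): δ = 12.46°  ✓
  (4,5): δ = 143.48°  ·
  (4,6): δ = 101.45°  ·
  (4,7): δ = 31.17°  ✓
  (5,6): δ = 137.97°  ·
  (5,7): δ = 67.69°  ·
  (6,7): δ = 109.72°  ·
antipodal pairs: 6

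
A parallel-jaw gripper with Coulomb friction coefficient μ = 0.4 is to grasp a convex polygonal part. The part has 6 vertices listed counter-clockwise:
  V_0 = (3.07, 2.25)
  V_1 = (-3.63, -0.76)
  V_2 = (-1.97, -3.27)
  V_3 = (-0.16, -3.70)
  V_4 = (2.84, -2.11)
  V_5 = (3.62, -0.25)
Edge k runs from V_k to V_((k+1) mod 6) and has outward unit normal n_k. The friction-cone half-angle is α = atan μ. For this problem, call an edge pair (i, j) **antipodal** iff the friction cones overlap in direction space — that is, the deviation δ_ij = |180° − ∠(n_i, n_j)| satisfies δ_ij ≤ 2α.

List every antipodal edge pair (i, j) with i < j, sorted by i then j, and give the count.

α = atan 0.4 = 21.80°;  2α = 43.60°
n_0 = (-0.4098, +0.9122)
n_1 = (-0.8341, -0.5516)
n_2 = (-0.2311, -0.9729)
n_3 = (+0.4683, -0.8836)
n_4 = (+0.9222, -0.3867)
n_5 = (+0.9766, +0.2149)
  (0,1): δ = 80.71°  ·
  (0,2): δ = 37.56°  ✓
  (0,3): δ = 3.73°  ✓
  (0,4): δ = 43.06°  ✓
  (0,5): δ = 78.22°  ·
  (1,2): δ = 136.84°  ·
  (1,3): δ = 95.56°  ·
  (1,4): δ = 56.23°  ·
  (1,5): δ = 21.07°  ✓
  (2,3): δ = 138.71°  ·
  (2,4): δ = 99.39°  ·
  (2,5): δ = 64.23°  ·
  (3,4): δ = 140.67°  ·
  (3,5): δ = 105.52°  ·
  (4,5): δ = 144.84°  ·
antipodal pairs: 4

count = 4; pairs: (0,2), (0,3), (0,4), (1,5)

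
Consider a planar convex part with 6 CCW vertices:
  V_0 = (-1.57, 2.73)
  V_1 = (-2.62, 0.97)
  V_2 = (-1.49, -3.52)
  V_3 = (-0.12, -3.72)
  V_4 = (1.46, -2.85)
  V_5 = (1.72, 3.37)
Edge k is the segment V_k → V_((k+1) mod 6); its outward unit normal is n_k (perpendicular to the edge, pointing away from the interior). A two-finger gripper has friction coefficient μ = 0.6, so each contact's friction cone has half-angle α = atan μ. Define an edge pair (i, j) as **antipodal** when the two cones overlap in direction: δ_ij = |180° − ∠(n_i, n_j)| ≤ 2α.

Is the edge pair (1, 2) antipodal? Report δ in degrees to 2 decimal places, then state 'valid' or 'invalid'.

α = atan 0.6 = 30.96°;  2α = 61.93°
edge 1: e_1 = (+1.13, -4.49);  n_1 = (-0.9698, -0.2441)
edge 2: e_2 = (+1.37, -0.20);  n_2 = (-0.1445, -0.9895)
∠(n_1, n_2) = 67.57°
δ = |180° − 67.57°| = 112.43°
112.43° > 2α = 61.93°  →  invalid

δ = 112.43°, invalid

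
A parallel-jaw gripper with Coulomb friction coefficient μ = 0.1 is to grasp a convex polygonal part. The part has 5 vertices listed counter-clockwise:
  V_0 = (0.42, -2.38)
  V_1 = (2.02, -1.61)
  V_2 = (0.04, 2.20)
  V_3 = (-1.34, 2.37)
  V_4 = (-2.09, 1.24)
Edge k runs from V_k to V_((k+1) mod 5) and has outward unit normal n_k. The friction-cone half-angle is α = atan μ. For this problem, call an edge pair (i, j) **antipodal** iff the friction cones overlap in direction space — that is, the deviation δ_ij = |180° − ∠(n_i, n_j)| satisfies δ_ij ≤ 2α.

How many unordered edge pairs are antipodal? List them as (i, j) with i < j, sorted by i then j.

count = 1; pairs: (1,4)

α = atan 0.1 = 5.71°;  2α = 11.42°
n_0 = (+0.4336, -0.9011)
n_1 = (+0.8873, +0.4611)
n_2 = (+0.1223, +0.9925)
n_3 = (-0.8332, +0.5530)
n_4 = (-0.8218, -0.5698)
  (0,1): δ = 88.24°  ·
  (0,2): δ = 32.72°  ·
  (0,3): δ = 30.73°  ·
  (0,4): δ = 99.04°  ·
  (1,2): δ = 124.48°  ·
  (1,3): δ = 61.03°  ·
  (1,4): δ = 7.28°  ✓
  (2,3): δ = 116.55°  ·
  (2,4): δ = 48.24°  ·
  (3,4): δ = 111.69°  ·
antipodal pairs: 1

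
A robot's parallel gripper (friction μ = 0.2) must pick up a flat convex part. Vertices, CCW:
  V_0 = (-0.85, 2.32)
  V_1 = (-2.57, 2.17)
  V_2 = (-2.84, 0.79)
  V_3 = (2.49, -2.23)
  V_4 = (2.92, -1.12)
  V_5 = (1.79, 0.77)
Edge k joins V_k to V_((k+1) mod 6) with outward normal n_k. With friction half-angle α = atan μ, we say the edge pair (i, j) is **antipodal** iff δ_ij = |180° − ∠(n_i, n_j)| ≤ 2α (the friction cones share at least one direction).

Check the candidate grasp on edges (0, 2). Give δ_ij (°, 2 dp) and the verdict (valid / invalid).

α = atan 0.2 = 11.31°;  2α = 22.62°
edge 0: e_0 = (-1.72, -0.15);  n_0 = (-0.0869, +0.9962)
edge 2: e_2 = (+5.33, -3.02);  n_2 = (-0.4930, -0.8700)
∠(n_0, n_2) = 145.48°
δ = |180° − 145.48°| = 34.52°
34.52° > 2α = 22.62°  →  invalid

δ = 34.52°, invalid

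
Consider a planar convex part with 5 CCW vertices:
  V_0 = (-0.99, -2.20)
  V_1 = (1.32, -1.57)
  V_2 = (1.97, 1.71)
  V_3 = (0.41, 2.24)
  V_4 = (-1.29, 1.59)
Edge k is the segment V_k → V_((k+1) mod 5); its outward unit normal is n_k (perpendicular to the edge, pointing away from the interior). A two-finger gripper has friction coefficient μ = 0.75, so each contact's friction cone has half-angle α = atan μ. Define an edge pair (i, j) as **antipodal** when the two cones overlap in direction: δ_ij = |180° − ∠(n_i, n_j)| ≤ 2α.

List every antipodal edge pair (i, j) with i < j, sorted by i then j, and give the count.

count = 5; pairs: (0,2), (0,3), (1,3), (1,4), (2,4)

α = atan 0.75 = 36.87°;  2α = 73.74°
n_0 = (+0.2631, -0.9648)
n_1 = (+0.9809, -0.1944)
n_2 = (+0.3217, +0.9468)
n_3 = (-0.3571, +0.9341)
n_4 = (-0.9969, -0.0789)
  (0,1): δ = 116.46°  ·
  (0,2): δ = 34.02°  ✓
  (0,3): δ = 5.67°  ✓
  (0,4): δ = 79.27°  ·
  (1,2): δ = 97.56°  ·
  (1,3): δ = 57.87°  ✓
  (1,4): δ = 15.73°  ✓
  (2,3): δ = 140.31°  ·
  (2,4): δ = 66.71°  ✓
  (3,4): δ = 106.40°  ·
antipodal pairs: 5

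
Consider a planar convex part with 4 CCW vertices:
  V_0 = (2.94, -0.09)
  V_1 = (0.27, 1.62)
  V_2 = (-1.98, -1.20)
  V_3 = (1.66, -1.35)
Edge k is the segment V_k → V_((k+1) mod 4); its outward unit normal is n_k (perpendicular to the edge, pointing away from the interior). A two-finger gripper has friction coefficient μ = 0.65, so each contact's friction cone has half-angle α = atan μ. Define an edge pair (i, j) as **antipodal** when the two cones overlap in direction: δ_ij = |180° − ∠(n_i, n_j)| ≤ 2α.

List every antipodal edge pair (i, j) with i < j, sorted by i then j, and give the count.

count = 3; pairs: (0,2), (1,2), (1,3)

α = atan 0.65 = 33.02°;  2α = 66.05°
n_0 = (+0.5393, +0.8421)
n_1 = (-0.7817, +0.6237)
n_2 = (-0.0412, -0.9992)
n_3 = (+0.7015, -0.7127)
  (0,1): δ = 95.95°  ·
  (0,2): δ = 30.28°  ✓
  (0,3): δ = 77.19°  ·
  (1,2): δ = 53.77°  ✓
  (1,3): δ = 6.87°  ✓
  (2,3): δ = 133.09°  ·
antipodal pairs: 3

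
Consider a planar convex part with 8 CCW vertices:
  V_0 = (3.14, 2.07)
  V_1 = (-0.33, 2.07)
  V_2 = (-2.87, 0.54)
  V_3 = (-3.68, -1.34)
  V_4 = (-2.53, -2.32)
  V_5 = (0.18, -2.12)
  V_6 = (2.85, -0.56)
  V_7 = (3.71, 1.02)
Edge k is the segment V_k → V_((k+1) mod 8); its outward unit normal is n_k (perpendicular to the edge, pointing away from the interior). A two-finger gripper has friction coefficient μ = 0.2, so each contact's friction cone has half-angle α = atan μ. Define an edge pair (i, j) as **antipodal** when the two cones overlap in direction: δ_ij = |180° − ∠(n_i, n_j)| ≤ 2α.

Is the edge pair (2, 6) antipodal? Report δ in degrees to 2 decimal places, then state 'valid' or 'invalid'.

δ = 5.25°, valid

α = atan 0.2 = 11.31°;  2α = 22.62°
edge 2: e_2 = (-0.81, -1.88);  n_2 = (-0.9184, +0.3957)
edge 6: e_6 = (+0.86, +1.58);  n_6 = (+0.8783, -0.4781)
∠(n_2, n_6) = 174.75°
δ = |180° − 174.75°| = 5.25°
5.25° ≤ 2α = 22.62°  →  valid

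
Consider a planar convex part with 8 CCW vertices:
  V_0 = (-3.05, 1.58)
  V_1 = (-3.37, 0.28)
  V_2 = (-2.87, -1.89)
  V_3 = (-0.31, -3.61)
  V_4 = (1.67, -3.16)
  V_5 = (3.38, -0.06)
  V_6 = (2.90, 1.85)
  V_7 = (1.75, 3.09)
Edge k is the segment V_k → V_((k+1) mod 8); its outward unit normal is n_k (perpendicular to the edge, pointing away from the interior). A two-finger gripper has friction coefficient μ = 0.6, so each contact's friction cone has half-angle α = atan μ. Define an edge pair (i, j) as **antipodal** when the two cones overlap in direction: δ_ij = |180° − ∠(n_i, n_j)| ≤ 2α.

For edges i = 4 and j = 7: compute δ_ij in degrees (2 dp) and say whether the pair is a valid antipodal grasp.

α = atan 0.6 = 30.96°;  2α = 61.93°
edge 4: e_4 = (+1.71, +3.10);  n_4 = (+0.8756, -0.4830)
edge 7: e_7 = (-4.80, -1.51);  n_7 = (-0.3001, +0.9539)
∠(n_4, n_7) = 136.34°
δ = |180° − 136.34°| = 43.66°
43.66° ≤ 2α = 61.93°  →  valid

δ = 43.66°, valid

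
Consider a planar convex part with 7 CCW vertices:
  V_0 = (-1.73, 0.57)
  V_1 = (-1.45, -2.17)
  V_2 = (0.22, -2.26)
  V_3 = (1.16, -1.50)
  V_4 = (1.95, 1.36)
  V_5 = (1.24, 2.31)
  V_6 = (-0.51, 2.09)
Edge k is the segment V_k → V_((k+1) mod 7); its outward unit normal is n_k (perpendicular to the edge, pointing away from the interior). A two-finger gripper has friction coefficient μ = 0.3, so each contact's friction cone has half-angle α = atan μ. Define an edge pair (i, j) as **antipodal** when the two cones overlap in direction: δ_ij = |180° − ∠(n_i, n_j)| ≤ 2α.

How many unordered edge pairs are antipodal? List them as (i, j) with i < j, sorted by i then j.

count = 6; pairs: (0,3), (0,4), (1,5), (2,5), (2,6), (3,6)

α = atan 0.3 = 16.70°;  2α = 33.40°
n_0 = (-0.9948, -0.1017)
n_1 = (-0.0538, -0.9986)
n_2 = (+0.6287, -0.7776)
n_3 = (+0.9639, -0.2663)
n_4 = (+0.8010, +0.5987)
n_5 = (-0.1247, +0.9922)
n_6 = (-0.7799, +0.6259)
  (0,1): δ = 98.92°  ·
  (0,2): δ = 56.88°  ·
  (0,3): δ = 21.28°  ✓
  (0,4): δ = 30.94°  ✓
  (0,5): δ = 91.33°  ·
  (0,6): δ = 135.41°  ·
  (1,2): δ = 137.96°  ·
  (1,3): δ = 102.36°  ·
  (1,4): δ = 50.14°  ·
  (1,5): δ = 10.25°  ✓
  (1,6): δ = 54.33°  ·
  (2,3): δ = 144.40°  ·
  (2,4): δ = 92.18°  ·
  (2,5): δ = 31.79°  ✓
  (2,6): δ = 12.29°  ✓
  (3,4): δ = 127.79°  ·
  (3,5): δ = 67.39°  ·
  (3,6): δ = 23.31°  ✓
  (4,5): δ = 119.61°  ·
  (4,6): δ = 75.52°  ·
  (5,6): δ = 135.92°  ·
antipodal pairs: 6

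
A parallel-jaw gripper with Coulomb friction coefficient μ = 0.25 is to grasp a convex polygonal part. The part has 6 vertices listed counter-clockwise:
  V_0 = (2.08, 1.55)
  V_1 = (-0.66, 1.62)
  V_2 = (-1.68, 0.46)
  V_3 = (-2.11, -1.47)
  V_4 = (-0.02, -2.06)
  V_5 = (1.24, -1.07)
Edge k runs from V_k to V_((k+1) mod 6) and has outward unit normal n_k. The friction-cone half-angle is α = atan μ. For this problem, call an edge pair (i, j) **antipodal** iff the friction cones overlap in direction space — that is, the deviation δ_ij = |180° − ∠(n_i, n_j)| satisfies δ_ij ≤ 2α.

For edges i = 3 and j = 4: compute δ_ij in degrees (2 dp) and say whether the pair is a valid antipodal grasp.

α = atan 0.25 = 14.04°;  2α = 28.07°
edge 3: e_3 = (+2.09, -0.59);  n_3 = (-0.2717, -0.9624)
edge 4: e_4 = (+1.26, +0.99);  n_4 = (+0.6178, -0.7863)
∠(n_3, n_4) = 53.92°
δ = |180° − 53.92°| = 126.08°
126.08° > 2α = 28.07°  →  invalid

δ = 126.08°, invalid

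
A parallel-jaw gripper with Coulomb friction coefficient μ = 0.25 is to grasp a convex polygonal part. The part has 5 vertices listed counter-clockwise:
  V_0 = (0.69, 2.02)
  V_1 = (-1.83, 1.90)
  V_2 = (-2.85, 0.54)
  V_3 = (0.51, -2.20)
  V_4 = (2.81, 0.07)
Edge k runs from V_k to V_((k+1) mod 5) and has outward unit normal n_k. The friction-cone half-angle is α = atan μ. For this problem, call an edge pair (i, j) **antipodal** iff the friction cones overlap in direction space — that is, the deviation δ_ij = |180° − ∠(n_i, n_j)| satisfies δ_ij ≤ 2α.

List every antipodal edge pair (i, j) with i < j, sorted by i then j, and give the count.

count = 2; pairs: (1,3), (2,4)

α = atan 0.25 = 14.04°;  2α = 28.07°
n_0 = (-0.0476, +0.9989)
n_1 = (-0.8000, +0.6000)
n_2 = (-0.6320, -0.7750)
n_3 = (+0.7024, -0.7117)
n_4 = (+0.6770, +0.7360)
  (0,1): δ = 129.60°  ·
  (0,2): δ = 41.92°  ·
  (0,3): δ = 41.90°  ·
  (0,4): δ = 134.67°  ·
  (1,2): δ = 92.33°  ·
  (1,3): δ = 8.51°  ✓
  (1,4): δ = 84.26°  ·
  (2,3): δ = 96.18°  ·
  (2,4): δ = 3.41°  ✓
  (3,4): δ = 87.23°  ·
antipodal pairs: 2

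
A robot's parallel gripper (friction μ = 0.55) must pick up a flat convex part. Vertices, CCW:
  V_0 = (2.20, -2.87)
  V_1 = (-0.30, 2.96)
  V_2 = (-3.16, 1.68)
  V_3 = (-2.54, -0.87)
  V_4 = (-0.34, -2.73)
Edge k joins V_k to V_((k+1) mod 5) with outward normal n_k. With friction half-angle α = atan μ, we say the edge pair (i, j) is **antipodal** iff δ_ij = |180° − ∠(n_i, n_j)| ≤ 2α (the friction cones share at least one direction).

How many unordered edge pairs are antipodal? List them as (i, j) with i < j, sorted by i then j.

α = atan 0.55 = 28.81°;  2α = 57.62°
n_0 = (+0.9191, +0.3941)
n_1 = (-0.4085, +0.9128)
n_2 = (-0.9717, -0.2363)
n_3 = (-0.6456, -0.7636)
n_4 = (-0.0550, -0.9985)
  (0,1): δ = 89.10°  ·
  (0,2): δ = 9.54°  ✓
  (0,3): δ = 26.58°  ✓
  (0,4): δ = 63.63°  ·
  (1,2): δ = 100.45°  ·
  (1,3): δ = 64.32°  ·
  (1,4): δ = 27.27°  ✓
  (2,3): δ = 143.88°  ·
  (2,4): δ = 106.82°  ·
  (3,4): δ = 142.94°  ·
antipodal pairs: 3

count = 3; pairs: (0,2), (0,3), (1,4)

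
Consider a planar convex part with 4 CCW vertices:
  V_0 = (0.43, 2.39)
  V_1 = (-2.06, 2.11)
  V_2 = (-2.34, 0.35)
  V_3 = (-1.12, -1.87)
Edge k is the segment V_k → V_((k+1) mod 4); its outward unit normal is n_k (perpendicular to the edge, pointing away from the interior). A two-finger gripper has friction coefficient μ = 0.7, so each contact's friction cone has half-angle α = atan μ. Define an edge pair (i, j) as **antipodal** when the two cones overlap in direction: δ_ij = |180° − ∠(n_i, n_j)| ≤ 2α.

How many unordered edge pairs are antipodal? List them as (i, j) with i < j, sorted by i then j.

α = atan 0.7 = 34.99°;  2α = 69.98°
n_0 = (-0.1117, +0.9937)
n_1 = (-0.9876, +0.1571)
n_2 = (-0.8764, -0.4816)
n_3 = (+0.9397, -0.3419)
  (0,1): δ = 105.46°  ·
  (0,2): δ = 67.62°  ✓
  (0,3): δ = 63.59°  ✓
  (1,2): δ = 142.17°  ·
  (1,3): δ = 10.95°  ✓
  (2,3): δ = 48.78°  ✓
antipodal pairs: 4

count = 4; pairs: (0,2), (0,3), (1,3), (2,3)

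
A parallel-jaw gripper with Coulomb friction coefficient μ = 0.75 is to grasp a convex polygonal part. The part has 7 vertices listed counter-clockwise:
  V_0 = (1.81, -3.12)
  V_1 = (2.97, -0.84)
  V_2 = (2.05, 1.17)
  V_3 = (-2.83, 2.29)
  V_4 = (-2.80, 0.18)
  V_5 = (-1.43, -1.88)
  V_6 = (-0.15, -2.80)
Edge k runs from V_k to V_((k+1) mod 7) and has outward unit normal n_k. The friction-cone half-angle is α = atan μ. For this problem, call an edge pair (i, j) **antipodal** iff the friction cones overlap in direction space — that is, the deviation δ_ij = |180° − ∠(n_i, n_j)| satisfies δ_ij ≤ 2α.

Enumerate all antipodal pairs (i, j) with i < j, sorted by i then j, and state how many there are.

α = atan 0.75 = 36.87°;  2α = 73.74°
n_0 = (+0.8913, -0.4535)
n_1 = (+0.9093, +0.4162)
n_2 = (+0.2237, +0.9747)
n_3 = (-0.9999, -0.0142)
n_4 = (-0.8327, -0.5538)
n_5 = (-0.5836, -0.8120)
n_6 = (-0.1611, -0.9869)
  (0,1): δ = 128.44°  ·
  (0,2): δ = 75.96°  ·
  (0,3): δ = 27.78°  ✓
  (0,4): δ = 60.59°  ✓
  (0,5): δ = 81.26°  ·
  (0,6): δ = 107.69°  ·
  (1,2): δ = 127.52°  ·
  (1,3): δ = 23.78°  ✓
  (1,4): δ = 9.03°  ✓
  (1,5): δ = 29.70°  ✓
  (1,6): δ = 56.13°  ✓
  (2,3): δ = 76.26°  ·
  (2,4): δ = 43.45°  ✓
  (2,5): δ = 22.78°  ✓
  (2,6): δ = 3.65°  ✓
  (3,4): δ = 147.19°  ·
  (3,5): δ = 126.52°  ·
  (3,6): δ = 100.09°  ·
  (4,5): δ = 159.33°  ·
  (4,6): δ = 132.90°  ·
  (5,6): δ = 153.57°  ·
antipodal pairs: 9

count = 9; pairs: (0,3), (0,4), (1,3), (1,4), (1,5), (1,6), (2,4), (2,5), (2,6)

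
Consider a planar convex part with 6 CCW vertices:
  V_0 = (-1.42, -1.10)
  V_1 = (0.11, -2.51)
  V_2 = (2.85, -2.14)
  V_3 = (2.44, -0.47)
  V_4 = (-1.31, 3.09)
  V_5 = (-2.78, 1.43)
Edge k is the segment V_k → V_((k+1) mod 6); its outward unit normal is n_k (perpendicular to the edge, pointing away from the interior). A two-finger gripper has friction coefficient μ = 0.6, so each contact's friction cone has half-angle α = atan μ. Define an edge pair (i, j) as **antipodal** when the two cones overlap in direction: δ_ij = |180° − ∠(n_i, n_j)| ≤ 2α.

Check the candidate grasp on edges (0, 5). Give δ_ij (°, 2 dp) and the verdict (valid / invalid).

α = atan 0.6 = 30.96°;  2α = 61.93°
edge 0: e_0 = (+1.53, -1.41);  n_0 = (-0.6777, -0.7354)
edge 5: e_5 = (+1.36, -2.53);  n_5 = (-0.8808, -0.4735)
∠(n_0, n_5) = 19.08°
δ = |180° − 19.08°| = 160.92°
160.92° > 2α = 61.93°  →  invalid

δ = 160.92°, invalid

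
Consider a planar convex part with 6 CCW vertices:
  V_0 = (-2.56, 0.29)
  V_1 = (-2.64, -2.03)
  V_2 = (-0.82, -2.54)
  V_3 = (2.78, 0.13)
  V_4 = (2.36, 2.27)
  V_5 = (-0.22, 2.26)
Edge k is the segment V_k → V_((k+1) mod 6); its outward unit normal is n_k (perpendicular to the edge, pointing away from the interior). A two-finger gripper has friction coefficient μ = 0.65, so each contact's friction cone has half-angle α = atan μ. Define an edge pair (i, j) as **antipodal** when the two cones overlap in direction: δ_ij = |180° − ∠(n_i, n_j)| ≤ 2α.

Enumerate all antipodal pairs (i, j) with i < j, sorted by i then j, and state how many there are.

α = atan 0.65 = 33.02°;  2α = 66.05°
n_0 = (-0.9994, +0.0345)
n_1 = (-0.2698, -0.9629)
n_2 = (+0.5957, -0.8032)
n_3 = (+0.9813, +0.1926)
n_4 = (-0.0039, +1.0000)
n_5 = (-0.6440, +0.7650)
  (0,1): δ = 103.68°  ·
  (0,2): δ = 51.46°  ✓
  (0,3): δ = 13.08°  ✓
  (0,4): δ = 92.20°  ·
  (0,5): δ = 132.07°  ·
  (1,2): δ = 127.78°  ·
  (1,3): δ = 63.24°  ✓
  (1,4): δ = 15.88°  ✓
  (1,5): δ = 55.75°  ✓
  (2,3): δ = 115.46°  ·
  (2,4): δ = 36.34°  ✓
  (2,5): δ = 3.53°  ✓
  (3,4): δ = 100.88°  ·
  (3,5): δ = 61.01°  ✓
  (4,5): δ = 140.13°  ·
antipodal pairs: 8

count = 8; pairs: (0,2), (0,3), (1,3), (1,4), (1,5), (2,4), (2,5), (3,5)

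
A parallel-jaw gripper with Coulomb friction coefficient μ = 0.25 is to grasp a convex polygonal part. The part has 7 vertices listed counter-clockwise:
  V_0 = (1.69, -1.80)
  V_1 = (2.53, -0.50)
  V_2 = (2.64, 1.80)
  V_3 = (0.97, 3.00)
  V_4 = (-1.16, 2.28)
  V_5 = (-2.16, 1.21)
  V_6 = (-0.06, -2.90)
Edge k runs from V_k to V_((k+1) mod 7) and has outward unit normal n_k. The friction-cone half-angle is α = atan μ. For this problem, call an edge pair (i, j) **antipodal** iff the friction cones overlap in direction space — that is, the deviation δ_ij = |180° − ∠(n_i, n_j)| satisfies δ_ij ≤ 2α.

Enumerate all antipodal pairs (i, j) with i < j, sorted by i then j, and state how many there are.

α = atan 0.25 = 14.04°;  2α = 28.07°
n_0 = (+0.8399, -0.5427)
n_1 = (+0.9989, -0.0478)
n_2 = (+0.5835, +0.8121)
n_3 = (-0.3202, +0.9473)
n_4 = (-0.7306, +0.6828)
n_5 = (-0.8905, -0.4550)
n_6 = (+0.5322, -0.8466)
  (0,1): δ = 149.87°  ·
  (0,2): δ = 92.83°  ·
  (0,3): δ = 38.45°  ·
  (0,4): δ = 10.19°  ✓
  (0,5): δ = 59.93°  ·
  (0,6): δ = 155.02°  ·
  (1,2): δ = 122.96°  ·
  (1,3): δ = 68.59°  ·
  (1,4): δ = 40.33°  ·
  (1,5): δ = 29.80°  ·
  (1,6): δ = 124.89°  ·
  (2,3): δ = 125.62°  ·
  (2,4): δ = 97.36°  ·
  (2,5): δ = 27.24°  ✓
  (2,6): δ = 67.85°  ·
  (3,4): δ = 151.74°  ·
  (3,5): δ = 81.61°  ·
  (3,6): δ = 13.48°  ✓
  (4,5): δ = 109.87°  ·
  (4,6): δ = 14.78°  ✓
  (5,6): δ = 84.91°  ·
antipodal pairs: 4

count = 4; pairs: (0,4), (2,5), (3,6), (4,6)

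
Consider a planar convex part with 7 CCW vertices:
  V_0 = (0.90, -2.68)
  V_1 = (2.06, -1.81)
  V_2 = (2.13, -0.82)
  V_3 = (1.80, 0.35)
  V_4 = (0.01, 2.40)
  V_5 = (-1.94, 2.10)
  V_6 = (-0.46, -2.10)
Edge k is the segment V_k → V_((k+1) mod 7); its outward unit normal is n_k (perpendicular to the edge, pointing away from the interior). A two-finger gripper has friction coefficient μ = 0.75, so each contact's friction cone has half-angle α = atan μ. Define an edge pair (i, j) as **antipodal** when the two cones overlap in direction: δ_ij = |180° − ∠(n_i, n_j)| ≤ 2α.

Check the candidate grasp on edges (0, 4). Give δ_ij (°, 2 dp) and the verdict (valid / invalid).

α = atan 0.75 = 36.87°;  2α = 73.74°
edge 0: e_0 = (+1.16, +0.87);  n_0 = (+0.6000, -0.8000)
edge 4: e_4 = (-1.95, -0.30);  n_4 = (-0.1521, +0.9884)
∠(n_0, n_4) = 151.88°
δ = |180° − 151.88°| = 28.12°
28.12° ≤ 2α = 73.74°  →  valid

δ = 28.12°, valid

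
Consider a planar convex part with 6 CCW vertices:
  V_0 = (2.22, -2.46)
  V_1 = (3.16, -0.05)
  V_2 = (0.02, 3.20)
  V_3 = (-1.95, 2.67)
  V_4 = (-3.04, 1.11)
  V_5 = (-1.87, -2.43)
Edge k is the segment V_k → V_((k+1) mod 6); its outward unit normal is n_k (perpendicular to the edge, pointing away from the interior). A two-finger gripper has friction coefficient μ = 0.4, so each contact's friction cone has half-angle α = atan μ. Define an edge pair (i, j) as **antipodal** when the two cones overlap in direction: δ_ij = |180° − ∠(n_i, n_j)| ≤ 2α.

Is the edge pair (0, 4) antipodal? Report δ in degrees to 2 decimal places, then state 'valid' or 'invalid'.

α = atan 0.4 = 21.80°;  2α = 43.60°
edge 0: e_0 = (+0.94, +2.41);  n_0 = (+0.9316, -0.3634)
edge 4: e_4 = (+1.17, -3.54);  n_4 = (-0.9495, -0.3138)
∠(n_0, n_4) = 140.40°
δ = |180° − 140.40°| = 39.60°
39.60° ≤ 2α = 43.60°  →  valid

δ = 39.60°, valid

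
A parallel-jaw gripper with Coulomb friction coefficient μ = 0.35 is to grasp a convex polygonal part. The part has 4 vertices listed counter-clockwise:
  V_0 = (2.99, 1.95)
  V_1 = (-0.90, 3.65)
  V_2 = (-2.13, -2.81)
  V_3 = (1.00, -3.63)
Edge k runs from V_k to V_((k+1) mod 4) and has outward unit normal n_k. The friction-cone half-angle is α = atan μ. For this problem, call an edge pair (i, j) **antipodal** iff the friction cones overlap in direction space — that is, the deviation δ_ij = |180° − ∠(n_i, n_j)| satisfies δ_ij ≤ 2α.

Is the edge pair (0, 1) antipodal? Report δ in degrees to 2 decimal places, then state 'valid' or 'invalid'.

δ = 77.17°, invalid

α = atan 0.35 = 19.29°;  2α = 38.58°
edge 0: e_0 = (-3.89, +1.70);  n_0 = (+0.4004, +0.9163)
edge 1: e_1 = (-1.23, -6.46);  n_1 = (-0.9824, +0.1870)
∠(n_0, n_1) = 102.83°
δ = |180° − 102.83°| = 77.17°
77.17° > 2α = 38.58°  →  invalid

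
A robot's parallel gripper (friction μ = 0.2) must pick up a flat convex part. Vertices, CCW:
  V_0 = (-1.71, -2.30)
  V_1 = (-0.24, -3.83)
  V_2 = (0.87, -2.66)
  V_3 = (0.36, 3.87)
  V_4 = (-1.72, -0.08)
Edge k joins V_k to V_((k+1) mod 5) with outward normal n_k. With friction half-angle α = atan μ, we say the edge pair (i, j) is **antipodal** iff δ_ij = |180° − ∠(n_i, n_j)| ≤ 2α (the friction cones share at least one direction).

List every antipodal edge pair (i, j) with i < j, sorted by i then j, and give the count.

count = 2; pairs: (1,3), (2,4)

α = atan 0.2 = 11.31°;  2α = 22.62°
n_0 = (-0.7211, -0.6928)
n_1 = (+0.7255, -0.6883)
n_2 = (+0.9970, +0.0779)
n_3 = (-0.8848, +0.4659)
n_4 = (-1.0000, -0.0045)
  (0,1): δ = 87.35°  ·
  (0,2): δ = 39.39°  ·
  (0,3): δ = 108.38°  ·
  (0,4): δ = 136.40°  ·
  (1,2): δ = 132.04°  ·
  (1,3): δ = 15.72°  ✓
  (1,4): δ = 43.75°  ·
  (2,3): δ = 32.24°  ·
  (2,4): δ = 4.21°  ✓
  (3,4): δ = 151.97°  ·
antipodal pairs: 2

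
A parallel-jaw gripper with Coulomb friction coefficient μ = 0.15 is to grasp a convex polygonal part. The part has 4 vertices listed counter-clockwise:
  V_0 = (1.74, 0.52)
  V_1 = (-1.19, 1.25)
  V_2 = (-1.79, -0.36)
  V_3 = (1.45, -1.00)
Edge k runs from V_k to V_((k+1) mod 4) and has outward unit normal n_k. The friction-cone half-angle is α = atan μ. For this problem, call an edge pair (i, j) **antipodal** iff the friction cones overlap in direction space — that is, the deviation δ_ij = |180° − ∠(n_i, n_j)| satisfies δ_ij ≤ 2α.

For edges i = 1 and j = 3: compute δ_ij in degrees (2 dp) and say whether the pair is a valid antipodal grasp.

α = atan 0.15 = 8.53°;  2α = 17.06°
edge 1: e_1 = (-0.60, -1.61);  n_1 = (-0.9370, +0.3492)
edge 3: e_3 = (+0.29, +1.52);  n_3 = (+0.9823, -0.1874)
∠(n_1, n_3) = 170.36°
δ = |180° − 170.36°| = 9.64°
9.64° ≤ 2α = 17.06°  →  valid

δ = 9.64°, valid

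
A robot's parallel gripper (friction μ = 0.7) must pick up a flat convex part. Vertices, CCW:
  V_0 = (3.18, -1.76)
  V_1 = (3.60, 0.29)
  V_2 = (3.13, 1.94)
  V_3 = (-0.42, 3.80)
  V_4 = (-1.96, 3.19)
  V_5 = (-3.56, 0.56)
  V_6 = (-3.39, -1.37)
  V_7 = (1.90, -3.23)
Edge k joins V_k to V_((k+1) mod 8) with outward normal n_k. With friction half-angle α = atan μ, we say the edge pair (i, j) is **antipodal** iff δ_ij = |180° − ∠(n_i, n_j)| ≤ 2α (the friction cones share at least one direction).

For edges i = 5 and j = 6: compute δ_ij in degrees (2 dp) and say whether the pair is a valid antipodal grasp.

α = atan 0.7 = 34.99°;  2α = 69.98°
edge 5: e_5 = (+0.17, -1.93);  n_5 = (-0.9961, -0.0877)
edge 6: e_6 = (+5.29, -1.86);  n_6 = (-0.3317, -0.9434)
∠(n_5, n_6) = 65.59°
δ = |180° − 65.59°| = 114.41°
114.41° > 2α = 69.98°  →  invalid

δ = 114.41°, invalid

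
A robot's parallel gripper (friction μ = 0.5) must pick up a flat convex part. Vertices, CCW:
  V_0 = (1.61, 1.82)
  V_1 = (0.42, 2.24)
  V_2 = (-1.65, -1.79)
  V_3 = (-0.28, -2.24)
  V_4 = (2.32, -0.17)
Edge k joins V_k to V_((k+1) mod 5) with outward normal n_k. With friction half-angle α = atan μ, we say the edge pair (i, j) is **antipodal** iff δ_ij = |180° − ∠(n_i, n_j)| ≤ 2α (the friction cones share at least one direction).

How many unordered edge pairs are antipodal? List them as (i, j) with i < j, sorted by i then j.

α = atan 0.5 = 26.57°;  2α = 53.13°
n_0 = (+0.3328, +0.9430)
n_1 = (-0.8895, +0.4569)
n_2 = (-0.3121, -0.9501)
n_3 = (+0.6229, -0.7823)
n_4 = (+0.9418, +0.3360)
  (0,1): δ = 97.75°  ·
  (0,2): δ = 1.26°  ✓
  (0,3): δ = 57.97°  ·
  (0,4): δ = 129.08°  ·
  (1,2): δ = 81.00°  ·
  (1,3): δ = 24.29°  ✓
  (1,4): δ = 46.82°  ✓
  (2,3): δ = 123.29°  ·
  (2,4): δ = 52.18°  ✓
  (3,4): δ = 108.89°  ·
antipodal pairs: 4

count = 4; pairs: (0,2), (1,3), (1,4), (2,4)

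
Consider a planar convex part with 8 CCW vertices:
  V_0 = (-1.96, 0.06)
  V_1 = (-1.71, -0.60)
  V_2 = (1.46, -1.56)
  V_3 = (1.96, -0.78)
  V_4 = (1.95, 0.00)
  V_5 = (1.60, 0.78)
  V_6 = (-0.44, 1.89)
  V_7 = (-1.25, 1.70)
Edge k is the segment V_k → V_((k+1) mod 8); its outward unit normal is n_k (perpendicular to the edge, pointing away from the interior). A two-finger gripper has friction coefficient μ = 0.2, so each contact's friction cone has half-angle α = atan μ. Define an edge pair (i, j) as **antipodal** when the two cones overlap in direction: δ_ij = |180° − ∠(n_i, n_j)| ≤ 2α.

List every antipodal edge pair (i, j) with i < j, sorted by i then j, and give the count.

α = atan 0.2 = 11.31°;  2α = 22.62°
n_0 = (-0.9352, -0.3542)
n_1 = (-0.2898, -0.9571)
n_2 = (+0.8419, -0.5397)
n_3 = (+0.9999, +0.0128)
n_4 = (+0.9124, +0.4094)
n_5 = (+0.4779, +0.8784)
n_6 = (-0.2284, +0.9736)
n_7 = (-0.9177, +0.3973)
  (0,1): δ = 127.59°  ·
  (0,2): δ = 53.41°  ·
  (0,3): δ = 20.01°  ✓
  (0,4): δ = 3.42°  ✓
  (0,5): δ = 40.70°  ·
  (0,6): δ = 82.46°  ·
  (0,7): δ = 135.84°  ·
  (1,2): δ = 105.81°  ·
  (1,3): δ = 72.42°  ·
  (1,4): δ = 48.99°  ·
  (1,5): δ = 11.70°  ✓
  (1,6): δ = 30.05°  ·
  (1,7): δ = 83.44°  ·
  (2,3): δ = 146.60°  ·
  (2,4): δ = 123.17°  ·
  (2,5): δ = 85.89°  ·
  (2,6): δ = 44.14°  ·
  (2,7): δ = 9.25°  ✓
  (3,4): δ = 156.57°  ·
  (3,5): δ = 119.29°  ·
  (3,6): δ = 77.53°  ·
  (3,7): δ = 24.14°  ·
  (4,5): δ = 142.72°  ·
  (4,6): δ = 100.97°  ·
  (4,7): δ = 47.58°  ·
  (5,6): δ = 138.25°  ·
  (5,7): δ = 84.86°  ·
  (6,7): δ = 126.61°  ·
antipodal pairs: 4

count = 4; pairs: (0,3), (0,4), (1,5), (2,7)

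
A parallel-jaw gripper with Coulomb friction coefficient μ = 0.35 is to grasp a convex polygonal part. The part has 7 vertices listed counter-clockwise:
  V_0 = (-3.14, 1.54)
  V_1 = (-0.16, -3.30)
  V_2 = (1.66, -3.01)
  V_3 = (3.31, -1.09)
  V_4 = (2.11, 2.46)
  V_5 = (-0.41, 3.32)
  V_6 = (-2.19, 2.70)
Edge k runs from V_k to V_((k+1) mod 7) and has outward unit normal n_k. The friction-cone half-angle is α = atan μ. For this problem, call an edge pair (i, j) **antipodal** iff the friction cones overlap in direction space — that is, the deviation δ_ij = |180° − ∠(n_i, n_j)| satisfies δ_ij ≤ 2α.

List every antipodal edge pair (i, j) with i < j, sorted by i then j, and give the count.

α = atan 0.35 = 19.29°;  2α = 38.58°
n_0 = (-0.8515, -0.5243)
n_1 = (+0.1574, -0.9875)
n_2 = (+0.7584, -0.6518)
n_3 = (+0.9473, +0.3202)
n_4 = (+0.3230, +0.9464)
n_5 = (-0.3289, +0.9444)
n_6 = (-0.7737, +0.6336)
  (0,1): δ = 112.57°  ·
  (0,2): δ = 72.30°  ·
  (0,3): δ = 12.94°  ✓
  (0,4): δ = 39.54°  ·
  (0,5): δ = 77.58°  ·
  (0,6): δ = 109.06°  ·
  (1,2): δ = 139.73°  ·
  (1,3): δ = 80.38°  ·
  (1,4): δ = 27.90°  ✓
  (1,5): δ = 10.15°  ✓
  (1,6): δ = 41.63°  ·
  (2,3): δ = 120.65°  ·
  (2,4): δ = 68.17°  ·
  (2,5): δ = 30.12°  ✓
  (2,6): δ = 1.36°  ✓
  (3,4): δ = 127.52°  ·
  (3,5): δ = 89.47°  ·
  (3,6): δ = 57.99°  ·
  (4,5): δ = 141.95°  ·
  (4,6): δ = 110.47°  ·
  (5,6): δ = 148.52°  ·
antipodal pairs: 5

count = 5; pairs: (0,3), (1,4), (1,5), (2,5), (2,6)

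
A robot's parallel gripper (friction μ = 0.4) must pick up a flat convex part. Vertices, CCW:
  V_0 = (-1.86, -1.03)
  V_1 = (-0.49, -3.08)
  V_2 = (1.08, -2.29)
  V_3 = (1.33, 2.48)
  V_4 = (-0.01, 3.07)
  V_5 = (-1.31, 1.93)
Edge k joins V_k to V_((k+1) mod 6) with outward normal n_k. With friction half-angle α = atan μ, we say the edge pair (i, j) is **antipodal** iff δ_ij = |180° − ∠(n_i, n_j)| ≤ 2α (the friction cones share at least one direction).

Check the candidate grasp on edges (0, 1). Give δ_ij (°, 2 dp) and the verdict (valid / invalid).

δ = 97.04°, invalid

α = atan 0.4 = 21.80°;  2α = 43.60°
edge 0: e_0 = (+1.37, -2.05);  n_0 = (-0.8314, -0.5556)
edge 1: e_1 = (+1.57, +0.79);  n_1 = (+0.4495, -0.8933)
∠(n_0, n_1) = 82.96°
δ = |180° − 82.96°| = 97.04°
97.04° > 2α = 43.60°  →  invalid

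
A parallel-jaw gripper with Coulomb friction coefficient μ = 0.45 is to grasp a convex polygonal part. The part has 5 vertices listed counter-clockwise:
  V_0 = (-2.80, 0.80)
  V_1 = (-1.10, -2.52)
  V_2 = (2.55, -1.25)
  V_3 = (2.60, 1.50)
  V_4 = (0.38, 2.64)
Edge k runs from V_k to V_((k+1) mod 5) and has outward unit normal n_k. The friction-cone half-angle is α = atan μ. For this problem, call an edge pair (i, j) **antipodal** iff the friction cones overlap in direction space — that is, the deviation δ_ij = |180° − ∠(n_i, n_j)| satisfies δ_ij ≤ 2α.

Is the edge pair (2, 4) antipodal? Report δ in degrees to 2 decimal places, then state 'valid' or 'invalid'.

δ = 58.90°, invalid

α = atan 0.45 = 24.23°;  2α = 48.46°
edge 2: e_2 = (+0.05, +2.75);  n_2 = (+0.9998, -0.0182)
edge 4: e_4 = (-3.18, -1.84);  n_4 = (-0.5008, +0.8656)
∠(n_2, n_4) = 121.10°
δ = |180° − 121.10°| = 58.90°
58.90° > 2α = 48.46°  →  invalid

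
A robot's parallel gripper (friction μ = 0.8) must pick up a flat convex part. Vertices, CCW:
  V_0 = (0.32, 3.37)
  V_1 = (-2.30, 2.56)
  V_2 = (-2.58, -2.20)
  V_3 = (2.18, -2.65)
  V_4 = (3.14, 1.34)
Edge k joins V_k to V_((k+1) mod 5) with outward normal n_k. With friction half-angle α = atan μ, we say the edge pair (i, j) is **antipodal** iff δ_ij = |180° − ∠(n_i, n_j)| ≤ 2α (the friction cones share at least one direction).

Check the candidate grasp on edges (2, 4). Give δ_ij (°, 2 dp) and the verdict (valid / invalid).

α = atan 0.8 = 38.66°;  2α = 77.32°
edge 2: e_2 = (+4.76, -0.45);  n_2 = (-0.0941, -0.9956)
edge 4: e_4 = (-2.82, +2.03);  n_4 = (+0.5842, +0.8116)
∠(n_2, n_4) = 149.65°
δ = |180° − 149.65°| = 30.35°
30.35° ≤ 2α = 77.32°  →  valid

δ = 30.35°, valid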